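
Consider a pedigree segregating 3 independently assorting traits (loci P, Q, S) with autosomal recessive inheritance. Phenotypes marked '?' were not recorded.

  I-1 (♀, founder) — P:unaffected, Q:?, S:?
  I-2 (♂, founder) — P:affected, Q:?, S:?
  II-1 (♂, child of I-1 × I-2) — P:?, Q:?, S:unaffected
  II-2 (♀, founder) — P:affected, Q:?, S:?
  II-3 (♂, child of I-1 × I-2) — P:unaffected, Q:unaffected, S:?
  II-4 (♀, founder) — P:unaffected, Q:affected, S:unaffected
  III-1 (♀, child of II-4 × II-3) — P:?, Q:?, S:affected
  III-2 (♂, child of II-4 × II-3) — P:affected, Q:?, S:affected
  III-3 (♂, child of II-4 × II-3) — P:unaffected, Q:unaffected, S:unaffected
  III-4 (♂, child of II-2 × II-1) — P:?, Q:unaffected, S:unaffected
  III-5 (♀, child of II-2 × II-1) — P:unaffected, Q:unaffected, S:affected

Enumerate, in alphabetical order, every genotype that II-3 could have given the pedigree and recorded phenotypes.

P/I-1 un ·: PP|Pp
P/I-2 aff ·: pp
P/II-1 ? I-1×I-2: Pp
P/II-2 aff ·: pp
P/II-3 un I-1×I-2: Pp
P/II-4 un ·: Pp
P/III-1 ? II-4×II-3: PP|Pp|pp
P/III-2 aff II-4×II-3: pp
P/III-3 un II-4×II-3: PP|Pp
P/III-4 ? II-2×II-1: Pp|pp
P/III-5 un II-2×II-1: Pp
⇒ P over [I-1,I-2,II-1,II-2,II-3,II-4,III-1,III-2,III-3,III-4,III-5]: 24 consistent
Q/I-1 ? ·: QQ|Qq|qq
Q/I-2 ? ·: QQ|Qq|qq
Q/II-1 ? I-1×I-2: QQ|Qq|qq
Q/II-2 ? ·: QQ|Qq|qq
Q/II-3 un I-1×I-2: QQ|Qq
Q/II-4 aff ·: qq
Q/III-1 ? II-4×II-3: Qq|qq
Q/III-2 ? II-4×II-3: Qq|qq
Q/III-3 un II-4×II-3: Qq
Q/III-4 un II-2×II-1: QQ|Qq
Q/III-5 un II-2×II-1: QQ|Qq
⇒ Q over [I-1,I-2,II-1,II-2,II-3,II-4,III-1,III-2,III-3,III-4,III-5]: 401 consistent
S/I-1 ? ·: SS|Ss|ss
S/I-2 ? ·: SS|Ss|ss
S/II-1 un I-1×I-2: Ss
S/II-2 ? ·: Ss|ss
S/II-3 ? I-1×I-2: Ss|ss
S/II-4 un ·: Ss
S/III-1 aff II-4×II-3: ss
S/III-2 aff II-4×II-3: ss
S/III-3 un II-4×II-3: SS|Ss
S/III-4 un II-2×II-1: SS|Ss
S/III-5 aff II-2×II-1: ss
⇒ S over [I-1,I-2,II-1,II-2,II-3,II-4,III-1,III-2,III-3,III-4,III-5]: 51 consistent

II-3 ∈ {Pp QQ Ss, Pp QQ ss, Pp Qq Ss, Pp Qq ss}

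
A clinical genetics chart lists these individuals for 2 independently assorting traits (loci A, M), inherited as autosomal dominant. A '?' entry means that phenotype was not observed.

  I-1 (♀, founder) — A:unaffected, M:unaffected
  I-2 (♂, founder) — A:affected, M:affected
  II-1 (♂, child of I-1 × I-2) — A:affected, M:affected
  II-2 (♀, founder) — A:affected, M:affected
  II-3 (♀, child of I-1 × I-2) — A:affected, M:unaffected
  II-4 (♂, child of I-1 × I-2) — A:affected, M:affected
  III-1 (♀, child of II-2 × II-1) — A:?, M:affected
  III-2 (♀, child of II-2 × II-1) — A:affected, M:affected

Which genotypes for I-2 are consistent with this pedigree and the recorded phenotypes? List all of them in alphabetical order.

I-2 ∈ {AA Mm, Aa Mm}

A/I-1 un ·: aa
A/I-2 aff ·: Aa|AA
A/II-1 aff I-1×I-2: Aa
A/II-2 aff ·: Aa|AA
A/II-3 aff I-1×I-2: Aa
A/II-4 aff I-1×I-2: Aa
A/III-1 ? II-2×II-1: aa|Aa|AA
A/III-2 aff II-2×II-1: Aa|AA
⇒ A over [I-1,I-2,II-1,II-2,II-3,II-4,III-1,III-2]: 20 consistent
M/I-1 un ·: mm
M/I-2 aff ·: Mm
M/II-1 aff I-1×I-2: Mm
M/II-2 aff ·: Mm|MM
M/II-3 un I-1×I-2: mm
M/II-4 aff I-1×I-2: Mm
M/III-1 aff II-2×II-1: Mm|MM
M/III-2 aff II-2×II-1: Mm|MM
⇒ M over [I-1,I-2,II-1,II-2,II-3,II-4,III-1,III-2]: 8 consistent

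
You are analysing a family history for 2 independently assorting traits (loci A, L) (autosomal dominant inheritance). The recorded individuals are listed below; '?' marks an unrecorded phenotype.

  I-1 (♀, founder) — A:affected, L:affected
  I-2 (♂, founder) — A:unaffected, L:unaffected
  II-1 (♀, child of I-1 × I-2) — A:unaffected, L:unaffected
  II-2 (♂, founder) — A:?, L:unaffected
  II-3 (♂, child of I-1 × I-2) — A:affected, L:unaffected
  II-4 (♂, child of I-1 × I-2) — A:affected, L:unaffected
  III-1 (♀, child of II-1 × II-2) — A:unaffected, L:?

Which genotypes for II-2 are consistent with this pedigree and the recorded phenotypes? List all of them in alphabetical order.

A/I-1 aff ·: Aa
A/I-2 un ·: aa
A/II-1 un I-1×I-2: aa
A/II-2 ? ·: aa|Aa
A/II-3 aff I-1×I-2: Aa
A/II-4 aff I-1×I-2: Aa
A/III-1 un II-1×II-2: aa
⇒ A over [I-1,I-2,II-1,II-2,II-3,II-4,III-1]: 2 consistent
L/I-1 aff ·: Ll
L/I-2 un ·: ll
L/II-1 un I-1×I-2: ll
L/II-2 un ·: ll
L/II-3 un I-1×I-2: ll
L/II-4 un I-1×I-2: ll
L/III-1 ? II-1×II-2: ll
⇒ L over [I-1,I-2,II-1,II-2,II-3,II-4,III-1]: 1 consistent

II-2 ∈ {Aa ll, aa ll}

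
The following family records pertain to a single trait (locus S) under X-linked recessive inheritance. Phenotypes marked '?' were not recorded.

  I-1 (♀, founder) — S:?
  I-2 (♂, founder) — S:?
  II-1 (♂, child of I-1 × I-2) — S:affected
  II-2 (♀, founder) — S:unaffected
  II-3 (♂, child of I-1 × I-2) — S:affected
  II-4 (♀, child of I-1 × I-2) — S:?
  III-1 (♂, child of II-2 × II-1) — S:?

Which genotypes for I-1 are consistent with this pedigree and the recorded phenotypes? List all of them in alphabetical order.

I-1 ∈ {X^SX^s, X^sX^s}

S/I-1 ? ·: X^SX^s|X^sX^s
S/I-2 ? ·: X^SY|X^sY
S/II-1 aff I-1×I-2: X^sY
S/II-2 un ·: X^SX^S|X^SX^s
S/II-3 aff I-1×I-2: X^sY
S/II-4 ? I-1×I-2: X^SX^S|X^SX^s|X^sX^s
S/III-1 ? II-2×II-1: X^SY|X^sY
⇒ S over [I-1,I-2,II-1,II-2,II-3,II-4,III-1]: 18 consistent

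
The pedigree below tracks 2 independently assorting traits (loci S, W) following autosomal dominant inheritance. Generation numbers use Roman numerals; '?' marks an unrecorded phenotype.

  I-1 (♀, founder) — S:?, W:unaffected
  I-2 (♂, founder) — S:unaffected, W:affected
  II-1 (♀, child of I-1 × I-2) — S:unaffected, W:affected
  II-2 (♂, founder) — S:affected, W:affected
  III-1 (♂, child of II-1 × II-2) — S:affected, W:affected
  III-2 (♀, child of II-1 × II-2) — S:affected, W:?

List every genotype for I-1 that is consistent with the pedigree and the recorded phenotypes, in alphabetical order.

I-1 ∈ {Ss ww, ss ww}

S/I-1 ? ·: ss|Ss
S/I-2 un ·: ss
S/II-1 un I-1×I-2: ss
S/II-2 aff ·: Ss|SS
S/III-1 aff II-1×II-2: Ss
S/III-2 aff II-1×II-2: Ss
⇒ S over [I-1,I-2,II-1,II-2,III-1,III-2]: 4 consistent
W/I-1 un ·: ww
W/I-2 aff ·: Ww|WW
W/II-1 aff I-1×I-2: Ww
W/II-2 aff ·: Ww|WW
W/III-1 aff II-1×II-2: Ww|WW
W/III-2 ? II-1×II-2: ww|Ww|WW
⇒ W over [I-1,I-2,II-1,II-2,III-1,III-2]: 20 consistent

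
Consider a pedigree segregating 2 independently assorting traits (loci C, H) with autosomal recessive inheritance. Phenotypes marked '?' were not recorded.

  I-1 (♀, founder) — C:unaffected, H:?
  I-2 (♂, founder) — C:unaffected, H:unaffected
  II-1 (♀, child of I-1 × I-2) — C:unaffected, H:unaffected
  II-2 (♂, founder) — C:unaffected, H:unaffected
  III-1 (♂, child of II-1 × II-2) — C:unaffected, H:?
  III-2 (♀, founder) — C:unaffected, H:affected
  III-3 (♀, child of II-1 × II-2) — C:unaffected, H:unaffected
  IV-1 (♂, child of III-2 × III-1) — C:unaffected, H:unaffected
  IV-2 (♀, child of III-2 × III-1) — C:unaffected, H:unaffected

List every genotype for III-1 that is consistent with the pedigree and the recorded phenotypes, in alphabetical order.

C/I-1 un ·: CC|Cc
C/I-2 un ·: CC|Cc
C/II-1 un I-1×I-2: CC|Cc
C/II-2 un ·: CC|Cc
C/III-1 un II-1×II-2: CC|Cc
C/III-2 un ·: CC|Cc
C/III-3 un II-1×II-2: CC|Cc
C/IV-1 un III-2×III-1: CC|Cc
C/IV-2 un III-2×III-1: CC|Cc
⇒ C over [I-1,I-2,II-1,II-2,III-1,III-2,III-3,IV-1,IV-2]: 280 consistent
H/I-1 ? ·: HH|Hh|hh
H/I-2 un ·: HH|Hh
H/II-1 un I-1×I-2: HH|Hh
H/II-2 un ·: HH|Hh
H/III-1 ? II-1×II-2: HH|Hh
H/III-2 aff ·: hh
H/III-3 un II-1×II-2: HH|Hh
H/IV-1 un III-2×III-1: Hh
H/IV-2 un III-2×III-1: Hh
⇒ H over [I-1,I-2,II-1,II-2,III-1,III-2,III-3,IV-1,IV-2]: 60 consistent

III-1 ∈ {CC HH, CC Hh, Cc HH, Cc Hh}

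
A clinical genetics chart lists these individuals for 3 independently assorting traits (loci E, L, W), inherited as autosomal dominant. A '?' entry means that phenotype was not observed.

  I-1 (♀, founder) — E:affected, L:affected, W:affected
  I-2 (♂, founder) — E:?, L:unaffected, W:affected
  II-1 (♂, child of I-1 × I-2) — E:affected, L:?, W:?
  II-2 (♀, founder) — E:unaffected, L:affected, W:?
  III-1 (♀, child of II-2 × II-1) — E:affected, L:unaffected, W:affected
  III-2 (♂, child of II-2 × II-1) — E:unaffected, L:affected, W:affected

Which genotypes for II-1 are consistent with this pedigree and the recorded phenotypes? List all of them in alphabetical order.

E/I-1 aff ·: Ee|EE
E/I-2 ? ·: ee|Ee|EE
E/II-1 aff I-1×I-2: Ee
E/II-2 un ·: ee
E/III-1 aff II-2×II-1: Ee
E/III-2 un II-2×II-1: ee
⇒ E over [I-1,I-2,II-1,II-2,III-1,III-2]: 5 consistent
L/I-1 aff ·: Ll|LL
L/I-2 un ·: ll
L/II-1 ? I-1×I-2: ll|Ll
L/II-2 aff ·: Ll
L/III-1 un II-2×II-1: ll
L/III-2 aff II-2×II-1: Ll|LL
⇒ L over [I-1,I-2,II-1,II-2,III-1,III-2]: 5 consistent
W/I-1 aff ·: Ww|WW
W/I-2 aff ·: Ww|WW
W/II-1 ? I-1×I-2: ww|Ww|WW
W/II-2 ? ·: ww|Ww|WW
W/III-1 aff II-2×II-1: Ww|WW
W/III-2 aff II-2×II-1: Ww|WW
⇒ W over [I-1,I-2,II-1,II-2,III-1,III-2]: 53 consistent

II-1 ∈ {Ee Ll WW, Ee Ll Ww, Ee Ll ww, Ee ll WW, Ee ll Ww, Ee ll ww}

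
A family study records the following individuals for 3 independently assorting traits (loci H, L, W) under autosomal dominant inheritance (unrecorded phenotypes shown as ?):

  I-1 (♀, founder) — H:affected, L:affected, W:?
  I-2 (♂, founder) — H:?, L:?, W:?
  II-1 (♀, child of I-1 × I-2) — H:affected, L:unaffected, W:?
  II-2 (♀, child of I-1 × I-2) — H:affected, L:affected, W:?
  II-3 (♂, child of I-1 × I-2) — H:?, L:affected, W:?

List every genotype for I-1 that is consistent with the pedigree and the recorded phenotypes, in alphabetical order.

H/I-1 aff ·: Hh|HH
H/I-2 ? ·: hh|Hh|HH
H/II-1 aff I-1×I-2: Hh|HH
H/II-2 aff I-1×I-2: Hh|HH
H/II-3 ? I-1×I-2: hh|Hh|HH
⇒ H over [I-1,I-2,II-1,II-2,II-3]: 32 consistent
L/I-1 aff ·: Ll
L/I-2 ? ·: ll|Ll
L/II-1 un I-1×I-2: ll
L/II-2 aff I-1×I-2: Ll|LL
L/II-3 aff I-1×I-2: Ll|LL
⇒ L over [I-1,I-2,II-1,II-2,II-3]: 5 consistent
W/I-1 ? ·: ww|Ww|WW
W/I-2 ? ·: ww|Ww|WW
W/II-1 ? I-1×I-2: ww|Ww|WW
W/II-2 ? I-1×I-2: ww|Ww|WW
W/II-3 ? I-1×I-2: ww|Ww|WW
⇒ W over [I-1,I-2,II-1,II-2,II-3]: 63 consistent

I-1 ∈ {HH Ll WW, HH Ll Ww, HH Ll ww, Hh Ll WW, Hh Ll Ww, Hh Ll ww}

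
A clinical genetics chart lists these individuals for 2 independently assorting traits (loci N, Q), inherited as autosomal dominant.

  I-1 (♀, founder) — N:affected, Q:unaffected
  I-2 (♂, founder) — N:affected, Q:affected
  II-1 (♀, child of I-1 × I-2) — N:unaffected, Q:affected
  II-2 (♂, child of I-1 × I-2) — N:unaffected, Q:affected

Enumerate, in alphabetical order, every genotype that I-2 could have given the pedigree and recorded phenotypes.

I-2 ∈ {Nn QQ, Nn Qq}

N/I-1 aff ·: Nn
N/I-2 aff ·: Nn
N/II-1 un I-1×I-2: nn
N/II-2 un I-1×I-2: nn
⇒ N over [I-1,I-2,II-1,II-2]: 1 consistent
Q/I-1 un ·: qq
Q/I-2 aff ·: Qq|QQ
Q/II-1 aff I-1×I-2: Qq
Q/II-2 aff I-1×I-2: Qq
⇒ Q over [I-1,I-2,II-1,II-2]: 2 consistent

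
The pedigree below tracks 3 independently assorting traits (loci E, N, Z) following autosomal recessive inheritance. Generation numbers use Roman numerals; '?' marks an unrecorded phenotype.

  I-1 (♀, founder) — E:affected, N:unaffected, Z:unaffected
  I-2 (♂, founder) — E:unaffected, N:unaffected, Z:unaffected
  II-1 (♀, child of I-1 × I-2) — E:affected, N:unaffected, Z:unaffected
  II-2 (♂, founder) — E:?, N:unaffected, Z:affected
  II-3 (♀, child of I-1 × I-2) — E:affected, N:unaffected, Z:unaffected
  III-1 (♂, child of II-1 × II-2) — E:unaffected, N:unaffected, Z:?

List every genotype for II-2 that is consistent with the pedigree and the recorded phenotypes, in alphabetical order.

II-2 ∈ {EE NN zz, EE Nn zz, Ee NN zz, Ee Nn zz}

E/I-1 aff ·: ee
E/I-2 un ·: Ee
E/II-1 aff I-1×I-2: ee
E/II-2 ? ·: EE|Ee
E/II-3 aff I-1×I-2: ee
E/III-1 un II-1×II-2: Ee
⇒ E over [I-1,I-2,II-1,II-2,II-3,III-1]: 2 consistent
N/I-1 un ·: NN|Nn
N/I-2 un ·: NN|Nn
N/II-1 un I-1×I-2: NN|Nn
N/II-2 un ·: NN|Nn
N/II-3 un I-1×I-2: NN|Nn
N/III-1 un II-1×II-2: NN|Nn
⇒ N over [I-1,I-2,II-1,II-2,II-3,III-1]: 45 consistent
Z/I-1 un ·: ZZ|Zz
Z/I-2 un ·: ZZ|Zz
Z/II-1 un I-1×I-2: ZZ|Zz
Z/II-2 aff ·: zz
Z/II-3 un I-1×I-2: ZZ|Zz
Z/III-1 ? II-1×II-2: Zz|zz
⇒ Z over [I-1,I-2,II-1,II-2,II-3,III-1]: 19 consistent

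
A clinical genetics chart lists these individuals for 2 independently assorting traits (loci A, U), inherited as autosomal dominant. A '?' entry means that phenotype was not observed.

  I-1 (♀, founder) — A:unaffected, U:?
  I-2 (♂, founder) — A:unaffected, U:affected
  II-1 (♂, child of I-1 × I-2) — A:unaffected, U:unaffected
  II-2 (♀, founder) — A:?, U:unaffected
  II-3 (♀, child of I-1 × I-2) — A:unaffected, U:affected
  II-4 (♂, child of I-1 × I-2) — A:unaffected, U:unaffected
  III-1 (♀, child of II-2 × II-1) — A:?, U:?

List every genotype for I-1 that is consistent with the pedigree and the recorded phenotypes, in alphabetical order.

A/I-1 un ·: aa
A/I-2 un ·: aa
A/II-1 un I-1×I-2: aa
A/II-2 ? ·: aa|Aa|AA
A/II-3 un I-1×I-2: aa
A/II-4 un I-1×I-2: aa
A/III-1 ? II-2×II-1: aa|Aa
⇒ A over [I-1,I-2,II-1,II-2,II-3,II-4,III-1]: 4 consistent
U/I-1 ? ·: uu|Uu
U/I-2 aff ·: Uu
U/II-1 un I-1×I-2: uu
U/II-2 un ·: uu
U/II-3 aff I-1×I-2: Uu|UU
U/II-4 un I-1×I-2: uu
U/III-1 ? II-2×II-1: uu
⇒ U over [I-1,I-2,II-1,II-2,II-3,II-4,III-1]: 3 consistent

I-1 ∈ {aa Uu, aa uu}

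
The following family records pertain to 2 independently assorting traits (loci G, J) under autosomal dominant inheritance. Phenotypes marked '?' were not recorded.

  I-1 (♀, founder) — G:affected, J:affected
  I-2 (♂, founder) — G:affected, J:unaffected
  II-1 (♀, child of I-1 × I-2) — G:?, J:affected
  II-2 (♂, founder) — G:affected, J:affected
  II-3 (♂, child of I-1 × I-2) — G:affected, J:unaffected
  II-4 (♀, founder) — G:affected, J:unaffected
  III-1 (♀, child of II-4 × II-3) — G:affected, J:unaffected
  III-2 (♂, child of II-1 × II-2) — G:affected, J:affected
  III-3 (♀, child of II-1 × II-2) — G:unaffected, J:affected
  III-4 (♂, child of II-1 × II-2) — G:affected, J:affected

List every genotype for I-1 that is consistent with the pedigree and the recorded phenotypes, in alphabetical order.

I-1 ∈ {GG Jj, Gg Jj}

G/I-1 aff ·: Gg|GG
G/I-2 aff ·: Gg|GG
G/II-1 ? I-1×I-2: gg|Gg
G/II-2 aff ·: Gg
G/II-3 aff I-1×I-2: Gg|GG
G/II-4 aff ·: Gg|GG
G/III-1 aff II-4×II-3: Gg|GG
G/III-2 aff II-1×II-2: Gg|GG
G/III-3 un II-1×II-2: gg
G/III-4 aff II-1×II-2: Gg|GG
⇒ G over [I-1,I-2,II-1,II-2,II-3,II-4,III-1,III-2,III-3,III-4]: 91 consistent
J/I-1 aff ·: Jj
J/I-2 un ·: jj
J/II-1 aff I-1×I-2: Jj
J/II-2 aff ·: Jj|JJ
J/II-3 un I-1×I-2: jj
J/II-4 un ·: jj
J/III-1 un II-4×II-3: jj
J/III-2 aff II-1×II-2: Jj|JJ
J/III-3 aff II-1×II-2: Jj|JJ
J/III-4 aff II-1×II-2: Jj|JJ
⇒ J over [I-1,I-2,II-1,II-2,II-3,II-4,III-1,III-2,III-3,III-4]: 16 consistent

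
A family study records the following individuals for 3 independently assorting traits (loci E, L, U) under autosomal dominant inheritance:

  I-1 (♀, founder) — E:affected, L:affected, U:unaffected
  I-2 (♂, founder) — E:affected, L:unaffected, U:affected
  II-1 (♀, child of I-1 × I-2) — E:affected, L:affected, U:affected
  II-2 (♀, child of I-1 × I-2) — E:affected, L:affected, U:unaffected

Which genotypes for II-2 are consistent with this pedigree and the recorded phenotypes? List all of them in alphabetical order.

II-2 ∈ {EE Ll uu, Ee Ll uu}

E/I-1 aff ·: Ee|EE
E/I-2 aff ·: Ee|EE
E/II-1 aff I-1×I-2: Ee|EE
E/II-2 aff I-1×I-2: Ee|EE
⇒ E over [I-1,I-2,II-1,II-2]: 13 consistent
L/I-1 aff ·: Ll|LL
L/I-2 un ·: ll
L/II-1 aff I-1×I-2: Ll
L/II-2 aff I-1×I-2: Ll
⇒ L over [I-1,I-2,II-1,II-2]: 2 consistent
U/I-1 un ·: uu
U/I-2 aff ·: Uu
U/II-1 aff I-1×I-2: Uu
U/II-2 un I-1×I-2: uu
⇒ U over [I-1,I-2,II-1,II-2]: 1 consistent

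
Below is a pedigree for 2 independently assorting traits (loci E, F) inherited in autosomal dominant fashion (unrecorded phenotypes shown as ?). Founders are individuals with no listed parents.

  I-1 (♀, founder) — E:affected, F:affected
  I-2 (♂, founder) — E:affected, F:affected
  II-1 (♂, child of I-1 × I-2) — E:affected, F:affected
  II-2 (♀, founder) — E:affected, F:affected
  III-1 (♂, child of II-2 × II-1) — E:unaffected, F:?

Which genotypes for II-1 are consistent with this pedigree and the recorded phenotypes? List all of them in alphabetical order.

E/I-1 aff ·: Ee|EE
E/I-2 aff ·: Ee|EE
E/II-1 aff I-1×I-2: Ee
E/II-2 aff ·: Ee
E/III-1 un II-2×II-1: ee
⇒ E over [I-1,I-2,II-1,II-2,III-1]: 3 consistent
F/I-1 aff ·: Ff|FF
F/I-2 aff ·: Ff|FF
F/II-1 aff I-1×I-2: Ff|FF
F/II-2 aff ·: Ff|FF
F/III-1 ? II-2×II-1: ff|Ff|FF
⇒ F over [I-1,I-2,II-1,II-2,III-1]: 27 consistent

II-1 ∈ {Ee FF, Ee Ff}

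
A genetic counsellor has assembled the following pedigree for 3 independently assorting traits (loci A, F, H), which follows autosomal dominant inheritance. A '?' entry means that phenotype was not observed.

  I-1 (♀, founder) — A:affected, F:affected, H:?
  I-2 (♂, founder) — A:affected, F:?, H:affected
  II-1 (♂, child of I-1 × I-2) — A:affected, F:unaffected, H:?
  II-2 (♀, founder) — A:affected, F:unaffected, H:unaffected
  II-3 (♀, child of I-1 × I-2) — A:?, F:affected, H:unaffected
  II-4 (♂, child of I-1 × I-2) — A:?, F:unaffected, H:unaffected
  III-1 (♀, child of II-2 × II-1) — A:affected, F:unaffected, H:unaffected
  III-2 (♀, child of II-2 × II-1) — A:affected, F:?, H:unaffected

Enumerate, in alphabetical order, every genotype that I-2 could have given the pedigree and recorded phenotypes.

I-2 ∈ {AA Ff Hh, AA ff Hh, Aa Ff Hh, Aa ff Hh}

A/I-1 aff ·: Aa|AA
A/I-2 aff ·: Aa|AA
A/II-1 aff I-1×I-2: Aa|AA
A/II-2 aff ·: Aa|AA
A/II-3 ? I-1×I-2: aa|Aa|AA
A/II-4 ? I-1×I-2: aa|Aa|AA
A/III-1 aff II-2×II-1: Aa|AA
A/III-2 aff II-2×II-1: Aa|AA
⇒ A over [I-1,I-2,II-1,II-2,II-3,II-4,III-1,III-2]: 226 consistent
F/I-1 aff ·: Ff
F/I-2 ? ·: ff|Ff
F/II-1 un I-1×I-2: ff
F/II-2 un ·: ff
F/II-3 aff I-1×I-2: Ff|FF
F/II-4 un I-1×I-2: ff
F/III-1 un II-2×II-1: ff
F/III-2 ? II-2×II-1: ff
⇒ F over [I-1,I-2,II-1,II-2,II-3,II-4,III-1,III-2]: 3 consistent
H/I-1 ? ·: hh|Hh
H/I-2 aff ·: Hh
H/II-1 ? I-1×I-2: hh|Hh
H/II-2 un ·: hh
H/II-3 un I-1×I-2: hh
H/II-4 un I-1×I-2: hh
H/III-1 un II-2×II-1: hh
H/III-2 un II-2×II-1: hh
⇒ H over [I-1,I-2,II-1,II-2,II-3,II-4,III-1,III-2]: 4 consistent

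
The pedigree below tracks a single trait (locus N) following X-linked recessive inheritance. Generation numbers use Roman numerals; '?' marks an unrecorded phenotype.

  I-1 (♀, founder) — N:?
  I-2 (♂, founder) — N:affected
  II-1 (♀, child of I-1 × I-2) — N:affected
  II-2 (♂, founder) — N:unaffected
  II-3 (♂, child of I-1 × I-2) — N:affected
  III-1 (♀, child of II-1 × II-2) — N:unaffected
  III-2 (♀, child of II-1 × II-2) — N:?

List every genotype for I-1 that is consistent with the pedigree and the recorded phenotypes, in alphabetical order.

N/I-1 ? ·: X^NX^n|X^nX^n
N/I-2 aff ·: X^nY
N/II-1 aff I-1×I-2: X^nX^n
N/II-2 un ·: X^NY
N/II-3 aff I-1×I-2: X^nY
N/III-1 un II-1×II-2: X^NX^n
N/III-2 ? II-1×II-2: X^NX^n
⇒ N over [I-1,I-2,II-1,II-2,II-3,III-1,III-2]: 2 consistent

I-1 ∈ {X^NX^n, X^nX^n}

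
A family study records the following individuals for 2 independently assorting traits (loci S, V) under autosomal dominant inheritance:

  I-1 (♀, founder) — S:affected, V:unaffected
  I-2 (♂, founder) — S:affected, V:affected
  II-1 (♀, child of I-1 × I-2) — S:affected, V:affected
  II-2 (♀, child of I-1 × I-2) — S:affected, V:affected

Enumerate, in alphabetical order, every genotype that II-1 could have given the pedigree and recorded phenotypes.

S/I-1 aff ·: Ss|SS
S/I-2 aff ·: Ss|SS
S/II-1 aff I-1×I-2: Ss|SS
S/II-2 aff I-1×I-2: Ss|SS
⇒ S over [I-1,I-2,II-1,II-2]: 13 consistent
V/I-1 un ·: vv
V/I-2 aff ·: Vv|VV
V/II-1 aff I-1×I-2: Vv
V/II-2 aff I-1×I-2: Vv
⇒ V over [I-1,I-2,II-1,II-2]: 2 consistent

II-1 ∈ {SS Vv, Ss Vv}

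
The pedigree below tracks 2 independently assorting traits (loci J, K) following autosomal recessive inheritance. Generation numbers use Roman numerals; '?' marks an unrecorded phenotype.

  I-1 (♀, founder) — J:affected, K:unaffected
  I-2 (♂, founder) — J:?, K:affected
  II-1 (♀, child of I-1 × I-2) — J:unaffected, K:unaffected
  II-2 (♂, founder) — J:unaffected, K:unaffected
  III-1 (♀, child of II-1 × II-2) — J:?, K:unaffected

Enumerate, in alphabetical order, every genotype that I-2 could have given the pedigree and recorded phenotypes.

I-2 ∈ {JJ kk, Jj kk}

J/I-1 aff ·: jj
J/I-2 ? ·: JJ|Jj
J/II-1 un I-1×I-2: Jj
J/II-2 un ·: JJ|Jj
J/III-1 ? II-1×II-2: JJ|Jj|jj
⇒ J over [I-1,I-2,II-1,II-2,III-1]: 10 consistent
K/I-1 un ·: KK|Kk
K/I-2 aff ·: kk
K/II-1 un I-1×I-2: Kk
K/II-2 un ·: KK|Kk
K/III-1 un II-1×II-2: KK|Kk
⇒ K over [I-1,I-2,II-1,II-2,III-1]: 8 consistent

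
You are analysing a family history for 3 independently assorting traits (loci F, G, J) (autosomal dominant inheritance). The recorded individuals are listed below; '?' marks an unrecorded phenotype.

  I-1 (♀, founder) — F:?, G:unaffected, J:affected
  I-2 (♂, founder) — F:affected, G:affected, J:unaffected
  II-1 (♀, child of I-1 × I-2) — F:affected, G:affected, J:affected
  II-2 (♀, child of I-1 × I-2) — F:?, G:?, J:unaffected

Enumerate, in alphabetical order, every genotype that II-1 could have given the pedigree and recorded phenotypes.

F/I-1 ? ·: ff|Ff|FF
F/I-2 aff ·: Ff|FF
F/II-1 aff I-1×I-2: Ff|FF
F/II-2 ? I-1×I-2: ff|Ff|FF
⇒ F over [I-1,I-2,II-1,II-2]: 18 consistent
G/I-1 un ·: gg
G/I-2 aff ·: Gg|GG
G/II-1 aff I-1×I-2: Gg
G/II-2 ? I-1×I-2: gg|Gg
⇒ G over [I-1,I-2,II-1,II-2]: 3 consistent
J/I-1 aff ·: Jj
J/I-2 un ·: jj
J/II-1 aff I-1×I-2: Jj
J/II-2 un I-1×I-2: jj
⇒ J over [I-1,I-2,II-1,II-2]: 1 consistent

II-1 ∈ {FF Gg Jj, Ff Gg Jj}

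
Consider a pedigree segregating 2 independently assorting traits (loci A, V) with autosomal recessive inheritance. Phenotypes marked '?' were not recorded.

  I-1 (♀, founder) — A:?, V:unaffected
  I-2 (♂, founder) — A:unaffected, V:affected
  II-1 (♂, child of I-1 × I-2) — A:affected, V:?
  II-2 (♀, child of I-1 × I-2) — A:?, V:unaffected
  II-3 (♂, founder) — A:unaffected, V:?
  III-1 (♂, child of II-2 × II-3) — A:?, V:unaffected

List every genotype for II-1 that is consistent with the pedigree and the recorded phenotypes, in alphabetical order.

A/I-1 ? ·: Aa|aa
A/I-2 un ·: Aa
A/II-1 aff I-1×I-2: aa
A/II-2 ? I-1×I-2: AA|Aa|aa
A/II-3 un ·: AA|Aa
A/III-1 ? II-2×II-3: AA|Aa|aa
⇒ A over [I-1,I-2,II-1,II-2,II-3,III-1]: 19 consistent
V/I-1 un ·: VV|Vv
V/I-2 aff ·: vv
V/II-1 ? I-1×I-2: Vv|vv
V/II-2 un I-1×I-2: Vv
V/II-3 ? ·: VV|Vv|vv
V/III-1 un II-2×II-3: VV|Vv
⇒ V over [I-1,I-2,II-1,II-2,II-3,III-1]: 15 consistent

II-1 ∈ {aa Vv, aa vv}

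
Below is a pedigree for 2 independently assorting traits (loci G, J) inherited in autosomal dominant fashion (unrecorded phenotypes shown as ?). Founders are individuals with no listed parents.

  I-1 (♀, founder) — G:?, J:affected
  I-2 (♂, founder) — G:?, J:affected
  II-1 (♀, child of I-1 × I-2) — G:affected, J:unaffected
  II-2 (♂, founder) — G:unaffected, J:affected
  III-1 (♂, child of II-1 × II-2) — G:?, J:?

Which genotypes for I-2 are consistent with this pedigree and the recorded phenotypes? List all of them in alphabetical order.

I-2 ∈ {GG Jj, Gg Jj, gg Jj}

G/I-1 ? ·: gg|Gg|GG
G/I-2 ? ·: gg|Gg|GG
G/II-1 aff I-1×I-2: Gg|GG
G/II-2 un ·: gg
G/III-1 ? II-1×II-2: gg|Gg
⇒ G over [I-1,I-2,II-1,II-2,III-1]: 18 consistent
J/I-1 aff ·: Jj
J/I-2 aff ·: Jj
J/II-1 un I-1×I-2: jj
J/II-2 aff ·: Jj|JJ
J/III-1 ? II-1×II-2: jj|Jj
⇒ J over [I-1,I-2,II-1,II-2,III-1]: 3 consistent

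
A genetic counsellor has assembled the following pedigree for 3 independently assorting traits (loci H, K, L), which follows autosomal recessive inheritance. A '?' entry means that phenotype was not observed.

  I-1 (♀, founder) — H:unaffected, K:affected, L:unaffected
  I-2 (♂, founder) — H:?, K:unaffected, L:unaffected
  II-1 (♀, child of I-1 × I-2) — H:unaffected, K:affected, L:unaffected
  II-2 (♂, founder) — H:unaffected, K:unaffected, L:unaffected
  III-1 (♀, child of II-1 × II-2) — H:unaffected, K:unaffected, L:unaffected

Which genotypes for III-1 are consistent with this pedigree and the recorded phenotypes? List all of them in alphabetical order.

III-1 ∈ {HH Kk LL, HH Kk Ll, Hh Kk LL, Hh Kk Ll}

H/I-1 un ·: HH|Hh
H/I-2 ? ·: HH|Hh|hh
H/II-1 un I-1×I-2: HH|Hh
H/II-2 un ·: HH|Hh
H/III-1 un II-1×II-2: HH|Hh
⇒ H over [I-1,I-2,II-1,II-2,III-1]: 32 consistent
K/I-1 aff ·: kk
K/I-2 un ·: Kk
K/II-1 aff I-1×I-2: kk
K/II-2 un ·: KK|Kk
K/III-1 un II-1×II-2: Kk
⇒ K over [I-1,I-2,II-1,II-2,III-1]: 2 consistent
L/I-1 un ·: LL|Ll
L/I-2 un ·: LL|Ll
L/II-1 un I-1×I-2: LL|Ll
L/II-2 un ·: LL|Ll
L/III-1 un II-1×II-2: LL|Ll
⇒ L over [I-1,I-2,II-1,II-2,III-1]: 24 consistent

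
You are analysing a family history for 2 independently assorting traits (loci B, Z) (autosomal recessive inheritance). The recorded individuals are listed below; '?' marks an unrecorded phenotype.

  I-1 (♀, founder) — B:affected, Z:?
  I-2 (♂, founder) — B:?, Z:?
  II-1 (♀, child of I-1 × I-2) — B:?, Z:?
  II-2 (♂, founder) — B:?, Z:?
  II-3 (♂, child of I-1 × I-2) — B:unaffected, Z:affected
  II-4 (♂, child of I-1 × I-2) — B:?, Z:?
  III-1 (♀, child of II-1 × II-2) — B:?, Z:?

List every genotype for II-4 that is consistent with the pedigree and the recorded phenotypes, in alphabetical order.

II-4 ∈ {Bb ZZ, Bb Zz, Bb zz, bb ZZ, bb Zz, bb zz}

B/I-1 aff ·: bb
B/I-2 ? ·: BB|Bb
B/II-1 ? I-1×I-2: Bb|bb
B/II-2 ? ·: BB|Bb|bb
B/II-3 un I-1×I-2: Bb
B/II-4 ? I-1×I-2: Bb|bb
B/III-1 ? II-1×II-2: BB|Bb|bb
⇒ B over [I-1,I-2,II-1,II-2,II-3,II-4,III-1]: 29 consistent
Z/I-1 ? ·: Zz|zz
Z/I-2 ? ·: Zz|zz
Z/II-1 ? I-1×I-2: ZZ|Zz|zz
Z/II-2 ? ·: ZZ|Zz|zz
Z/II-3 aff I-1×I-2: zz
Z/II-4 ? I-1×I-2: ZZ|Zz|zz
Z/III-1 ? II-1×II-2: ZZ|Zz|zz
⇒ Z over [I-1,I-2,II-1,II-2,II-3,II-4,III-1]: 93 consistent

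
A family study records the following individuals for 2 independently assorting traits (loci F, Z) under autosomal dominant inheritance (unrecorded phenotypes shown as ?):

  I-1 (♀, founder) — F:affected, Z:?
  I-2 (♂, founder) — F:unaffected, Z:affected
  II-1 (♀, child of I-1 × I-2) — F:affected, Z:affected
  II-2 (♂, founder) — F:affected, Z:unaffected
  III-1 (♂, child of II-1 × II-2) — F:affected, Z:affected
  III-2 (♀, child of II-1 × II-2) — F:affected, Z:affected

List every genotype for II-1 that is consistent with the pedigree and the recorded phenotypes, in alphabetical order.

F/I-1 aff ·: Ff|FF
F/I-2 un ·: ff
F/II-1 aff I-1×I-2: Ff
F/II-2 aff ·: Ff|FF
F/III-1 aff II-1×II-2: Ff|FF
F/III-2 aff II-1×II-2: Ff|FF
⇒ F over [I-1,I-2,II-1,II-2,III-1,III-2]: 16 consistent
Z/I-1 ? ·: zz|Zz|ZZ
Z/I-2 aff ·: Zz|ZZ
Z/II-1 aff I-1×I-2: Zz|ZZ
Z/II-2 un ·: zz
Z/III-1 aff II-1×II-2: Zz
Z/III-2 aff II-1×II-2: Zz
⇒ Z over [I-1,I-2,II-1,II-2,III-1,III-2]: 9 consistent

II-1 ∈ {Ff ZZ, Ff Zz}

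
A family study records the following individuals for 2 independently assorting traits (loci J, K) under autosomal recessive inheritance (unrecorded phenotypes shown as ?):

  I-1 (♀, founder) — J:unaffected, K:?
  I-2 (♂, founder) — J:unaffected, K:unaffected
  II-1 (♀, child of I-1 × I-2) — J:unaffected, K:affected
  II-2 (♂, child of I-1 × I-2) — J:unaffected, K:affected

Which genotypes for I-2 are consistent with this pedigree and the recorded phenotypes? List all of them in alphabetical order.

I-2 ∈ {JJ Kk, Jj Kk}

J/I-1 un ·: JJ|Jj
J/I-2 un ·: JJ|Jj
J/II-1 un I-1×I-2: JJ|Jj
J/II-2 un I-1×I-2: JJ|Jj
⇒ J over [I-1,I-2,II-1,II-2]: 13 consistent
K/I-1 ? ·: Kk|kk
K/I-2 un ·: Kk
K/II-1 aff I-1×I-2: kk
K/II-2 aff I-1×I-2: kk
⇒ K over [I-1,I-2,II-1,II-2]: 2 consistent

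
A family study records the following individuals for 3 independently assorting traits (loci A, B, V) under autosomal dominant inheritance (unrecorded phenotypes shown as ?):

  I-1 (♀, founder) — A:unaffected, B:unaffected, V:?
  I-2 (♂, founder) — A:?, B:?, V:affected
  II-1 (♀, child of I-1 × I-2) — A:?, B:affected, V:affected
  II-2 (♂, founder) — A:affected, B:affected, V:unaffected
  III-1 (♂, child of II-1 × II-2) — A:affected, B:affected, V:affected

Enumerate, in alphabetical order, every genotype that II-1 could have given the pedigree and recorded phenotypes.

A/I-1 un ·: aa
A/I-2 ? ·: aa|Aa|AA
A/II-1 ? I-1×I-2: aa|Aa
A/II-2 aff ·: Aa|AA
A/III-1 aff II-1×II-2: Aa|AA
⇒ A over [I-1,I-2,II-1,II-2,III-1]: 12 consistent
B/I-1 un ·: bb
B/I-2 ? ·: Bb|BB
B/II-1 aff I-1×I-2: Bb
B/II-2 aff ·: Bb|BB
B/III-1 aff II-1×II-2: Bb|BB
⇒ B over [I-1,I-2,II-1,II-2,III-1]: 8 consistent
V/I-1 ? ·: vv|Vv|VV
V/I-2 aff ·: Vv|VV
V/II-1 aff I-1×I-2: Vv|VV
V/II-2 un ·: vv
V/III-1 aff II-1×II-2: Vv
⇒ V over [I-1,I-2,II-1,II-2,III-1]: 9 consistent

II-1 ∈ {Aa Bb VV, Aa Bb Vv, aa Bb VV, aa Bb Vv}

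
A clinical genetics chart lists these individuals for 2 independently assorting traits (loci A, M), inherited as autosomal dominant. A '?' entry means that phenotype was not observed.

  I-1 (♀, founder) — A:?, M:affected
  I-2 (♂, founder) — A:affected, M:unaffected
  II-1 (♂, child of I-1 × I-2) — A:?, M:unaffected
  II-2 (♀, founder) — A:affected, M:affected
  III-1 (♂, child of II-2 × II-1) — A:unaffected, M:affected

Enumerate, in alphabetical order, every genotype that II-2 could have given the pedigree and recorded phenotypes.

II-2 ∈ {Aa MM, Aa Mm}

A/I-1 ? ·: aa|Aa|AA
A/I-2 aff ·: Aa|AA
A/II-1 ? I-1×I-2: aa|Aa
A/II-2 aff ·: Aa
A/III-1 un II-2×II-1: aa
⇒ A over [I-1,I-2,II-1,II-2,III-1]: 7 consistent
M/I-1 aff ·: Mm
M/I-2 un ·: mm
M/II-1 un I-1×I-2: mm
M/II-2 aff ·: Mm|MM
M/III-1 aff II-2×II-1: Mm
⇒ M over [I-1,I-2,II-1,II-2,III-1]: 2 consistent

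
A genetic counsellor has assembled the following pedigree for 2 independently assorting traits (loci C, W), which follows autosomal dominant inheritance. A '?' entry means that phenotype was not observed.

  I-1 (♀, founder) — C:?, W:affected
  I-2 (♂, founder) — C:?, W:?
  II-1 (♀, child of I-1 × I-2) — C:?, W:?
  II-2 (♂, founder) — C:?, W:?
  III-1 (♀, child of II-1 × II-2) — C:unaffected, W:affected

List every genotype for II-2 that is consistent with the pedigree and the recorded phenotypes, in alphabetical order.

C/I-1 ? ·: cc|Cc|CC
C/I-2 ? ·: cc|Cc|CC
C/II-1 ? I-1×I-2: cc|Cc
C/II-2 ? ·: cc|Cc
C/III-1 un II-1×II-2: cc
⇒ C over [I-1,I-2,II-1,II-2,III-1]: 22 consistent
W/I-1 aff ·: Ww|WW
W/I-2 ? ·: ww|Ww|WW
W/II-1 ? I-1×I-2: ww|Ww|WW
W/II-2 ? ·: ww|Ww|WW
W/III-1 aff II-1×II-2: Ww|WW
⇒ W over [I-1,I-2,II-1,II-2,III-1]: 45 consistent

II-2 ∈ {Cc WW, Cc Ww, Cc ww, cc WW, cc Ww, cc ww}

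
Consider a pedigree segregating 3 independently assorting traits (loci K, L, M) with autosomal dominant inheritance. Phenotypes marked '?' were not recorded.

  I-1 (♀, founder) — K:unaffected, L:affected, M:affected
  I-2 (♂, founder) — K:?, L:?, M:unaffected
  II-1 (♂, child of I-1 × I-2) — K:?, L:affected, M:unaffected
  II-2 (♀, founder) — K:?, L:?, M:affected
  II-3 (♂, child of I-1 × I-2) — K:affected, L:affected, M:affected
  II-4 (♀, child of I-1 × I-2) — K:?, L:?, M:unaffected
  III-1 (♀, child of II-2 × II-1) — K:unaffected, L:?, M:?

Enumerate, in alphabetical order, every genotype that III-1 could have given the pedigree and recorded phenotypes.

K/I-1 un ·: kk
K/I-2 ? ·: Kk|KK
K/II-1 ? I-1×I-2: kk|Kk
K/II-2 ? ·: kk|Kk
K/II-3 aff I-1×I-2: Kk
K/II-4 ? I-1×I-2: kk|Kk
K/III-1 un II-2×II-1: kk
⇒ K over [I-1,I-2,II-1,II-2,II-3,II-4,III-1]: 10 consistent
L/I-1 aff ·: Ll|LL
L/I-2 ? ·: ll|Ll|LL
L/II-1 aff I-1×I-2: Ll|LL
L/II-2 ? ·: ll|Ll|LL
L/II-3 aff I-1×I-2: Ll|LL
L/II-4 ? I-1×I-2: ll|Ll|LL
L/III-1 ? II-2×II-1: ll|Ll|LL
⇒ L over [I-1,I-2,II-1,II-2,II-3,II-4,III-1]: 179 consistent
M/I-1 aff ·: Mm
M/I-2 un ·: mm
M/II-1 un I-1×I-2: mm
M/II-2 aff ·: Mm|MM
M/II-3 aff I-1×I-2: Mm
M/II-4 un I-1×I-2: mm
M/III-1 ? II-2×II-1: mm|Mm
⇒ M over [I-1,I-2,II-1,II-2,II-3,II-4,III-1]: 3 consistent

III-1 ∈ {kk LL Mm, kk LL mm, kk Ll Mm, kk Ll mm, kk ll Mm, kk ll mm}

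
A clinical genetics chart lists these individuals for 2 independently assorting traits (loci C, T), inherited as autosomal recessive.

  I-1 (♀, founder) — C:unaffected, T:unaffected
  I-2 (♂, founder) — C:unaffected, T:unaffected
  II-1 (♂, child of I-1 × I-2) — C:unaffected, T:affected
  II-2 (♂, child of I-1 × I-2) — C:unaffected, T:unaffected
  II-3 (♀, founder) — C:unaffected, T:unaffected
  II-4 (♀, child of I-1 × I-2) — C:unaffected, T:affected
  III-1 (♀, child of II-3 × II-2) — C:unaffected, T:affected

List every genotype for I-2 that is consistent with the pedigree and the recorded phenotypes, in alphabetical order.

I-2 ∈ {CC Tt, Cc Tt}

C/I-1 un ·: CC|Cc
C/I-2 un ·: CC|Cc
C/II-1 un I-1×I-2: CC|Cc
C/II-2 un I-1×I-2: CC|Cc
C/II-3 un ·: CC|Cc
C/II-4 un I-1×I-2: CC|Cc
C/III-1 un II-3×II-2: CC|Cc
⇒ C over [I-1,I-2,II-1,II-2,II-3,II-4,III-1]: 87 consistent
T/I-1 un ·: Tt
T/I-2 un ·: Tt
T/II-1 aff I-1×I-2: tt
T/II-2 un I-1×I-2: Tt
T/II-3 un ·: Tt
T/II-4 aff I-1×I-2: tt
T/III-1 aff II-3×II-2: tt
⇒ T over [I-1,I-2,II-1,II-2,II-3,II-4,III-1]: 1 consistent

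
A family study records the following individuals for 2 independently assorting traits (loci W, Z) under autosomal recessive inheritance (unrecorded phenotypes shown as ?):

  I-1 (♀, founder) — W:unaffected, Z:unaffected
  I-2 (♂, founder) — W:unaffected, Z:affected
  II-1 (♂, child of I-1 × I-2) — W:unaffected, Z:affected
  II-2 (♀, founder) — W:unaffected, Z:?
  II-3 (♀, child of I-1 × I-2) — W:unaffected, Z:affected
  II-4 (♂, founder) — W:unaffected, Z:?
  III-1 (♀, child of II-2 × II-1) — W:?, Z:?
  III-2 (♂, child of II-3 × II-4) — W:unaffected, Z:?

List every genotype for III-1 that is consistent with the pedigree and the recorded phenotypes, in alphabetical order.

W/I-1 un ·: WW|Ww
W/I-2 un ·: WW|Ww
W/II-1 un I-1×I-2: WW|Ww
W/II-2 un ·: WW|Ww
W/II-3 un I-1×I-2: WW|Ww
W/II-4 un ·: WW|Ww
W/III-1 ? II-2×II-1: WW|Ww|ww
W/III-2 un II-3×II-4: WW|Ww
⇒ W over [I-1,I-2,II-1,II-2,II-3,II-4,III-1,III-2]: 177 consistent
Z/I-1 un ·: Zz
Z/I-2 aff ·: zz
Z/II-1 aff I-1×I-2: zz
Z/II-2 ? ·: ZZ|Zz|zz
Z/II-3 aff I-1×I-2: zz
Z/II-4 ? ·: ZZ|Zz|zz
Z/III-1 ? II-2×II-1: Zz|zz
Z/III-2 ? II-3×II-4: Zz|zz
⇒ Z over [I-1,I-2,II-1,II-2,II-3,II-4,III-1,III-2]: 16 consistent

III-1 ∈ {WW Zz, WW zz, Ww Zz, Ww zz, ww Zz, ww zz}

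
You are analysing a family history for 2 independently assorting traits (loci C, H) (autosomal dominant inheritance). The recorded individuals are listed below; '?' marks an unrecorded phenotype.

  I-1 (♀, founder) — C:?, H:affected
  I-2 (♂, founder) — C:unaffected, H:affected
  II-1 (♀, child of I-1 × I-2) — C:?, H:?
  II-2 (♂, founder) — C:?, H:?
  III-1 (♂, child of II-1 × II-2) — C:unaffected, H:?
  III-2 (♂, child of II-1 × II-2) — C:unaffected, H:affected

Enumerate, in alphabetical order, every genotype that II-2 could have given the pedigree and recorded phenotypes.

II-2 ∈ {Cc HH, Cc Hh, Cc hh, cc HH, cc Hh, cc hh}

C/I-1 ? ·: cc|Cc|CC
C/I-2 un ·: cc
C/II-1 ? I-1×I-2: cc|Cc
C/II-2 ? ·: cc|Cc
C/III-1 un II-1×II-2: cc
C/III-2 un II-1×II-2: cc
⇒ C over [I-1,I-2,II-1,II-2,III-1,III-2]: 8 consistent
H/I-1 aff ·: Hh|HH
H/I-2 aff ·: Hh|HH
H/II-1 ? I-1×I-2: hh|Hh|HH
H/II-2 ? ·: hh|Hh|HH
H/III-1 ? II-1×II-2: hh|Hh|HH
H/III-2 aff II-1×II-2: Hh|HH
⇒ H over [I-1,I-2,II-1,II-2,III-1,III-2]: 63 consistent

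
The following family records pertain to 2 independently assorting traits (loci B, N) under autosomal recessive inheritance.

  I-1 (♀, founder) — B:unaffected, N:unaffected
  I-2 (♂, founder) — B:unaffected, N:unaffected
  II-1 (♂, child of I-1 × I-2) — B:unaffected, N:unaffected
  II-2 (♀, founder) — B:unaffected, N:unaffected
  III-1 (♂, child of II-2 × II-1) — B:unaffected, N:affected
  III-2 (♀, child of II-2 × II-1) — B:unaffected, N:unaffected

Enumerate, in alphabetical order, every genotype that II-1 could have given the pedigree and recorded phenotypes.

II-1 ∈ {BB Nn, Bb Nn}

B/I-1 un ·: BB|Bb
B/I-2 un ·: BB|Bb
B/II-1 un I-1×I-2: BB|Bb
B/II-2 un ·: BB|Bb
B/III-1 un II-2×II-1: BB|Bb
B/III-2 un II-2×II-1: BB|Bb
⇒ B over [I-1,I-2,II-1,II-2,III-1,III-2]: 44 consistent
N/I-1 un ·: NN|Nn
N/I-2 un ·: NN|Nn
N/II-1 un I-1×I-2: Nn
N/II-2 un ·: Nn
N/III-1 aff II-2×II-1: nn
N/III-2 un II-2×II-1: NN|Nn
⇒ N over [I-1,I-2,II-1,II-2,III-1,III-2]: 6 consistent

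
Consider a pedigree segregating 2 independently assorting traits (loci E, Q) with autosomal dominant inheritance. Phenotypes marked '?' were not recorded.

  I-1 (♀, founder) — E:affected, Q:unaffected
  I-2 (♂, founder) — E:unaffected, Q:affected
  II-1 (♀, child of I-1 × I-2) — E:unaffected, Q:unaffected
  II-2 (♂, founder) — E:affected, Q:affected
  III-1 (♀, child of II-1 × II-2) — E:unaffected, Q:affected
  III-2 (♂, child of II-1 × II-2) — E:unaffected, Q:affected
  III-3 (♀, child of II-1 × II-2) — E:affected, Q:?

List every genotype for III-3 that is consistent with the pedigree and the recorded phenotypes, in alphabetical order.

III-3 ∈ {Ee Qq, Ee qq}

E/I-1 aff ·: Ee
E/I-2 un ·: ee
E/II-1 un I-1×I-2: ee
E/II-2 aff ·: Ee
E/III-1 un II-1×II-2: ee
E/III-2 un II-1×II-2: ee
E/III-3 aff II-1×II-2: Ee
⇒ E over [I-1,I-2,II-1,II-2,III-1,III-2,III-3]: 1 consistent
Q/I-1 un ·: qq
Q/I-2 aff ·: Qq
Q/II-1 un I-1×I-2: qq
Q/II-2 aff ·: Qq|QQ
Q/III-1 aff II-1×II-2: Qq
Q/III-2 aff II-1×II-2: Qq
Q/III-3 ? II-1×II-2: qq|Qq
⇒ Q over [I-1,I-2,II-1,II-2,III-1,III-2,III-3]: 3 consistent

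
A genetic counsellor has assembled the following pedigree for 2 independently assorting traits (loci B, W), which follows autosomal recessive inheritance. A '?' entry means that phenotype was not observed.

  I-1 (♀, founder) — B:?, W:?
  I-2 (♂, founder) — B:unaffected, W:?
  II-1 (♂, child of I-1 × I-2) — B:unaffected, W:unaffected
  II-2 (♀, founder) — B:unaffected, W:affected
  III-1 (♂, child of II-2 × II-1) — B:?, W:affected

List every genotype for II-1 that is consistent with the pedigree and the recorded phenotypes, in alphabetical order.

II-1 ∈ {BB Ww, Bb Ww}

B/I-1 ? ·: BB|Bb|bb
B/I-2 un ·: BB|Bb
B/II-1 un I-1×I-2: BB|Bb
B/II-2 un ·: BB|Bb
B/III-1 ? II-2×II-1: BB|Bb|bb
⇒ B over [I-1,I-2,II-1,II-2,III-1]: 37 consistent
W/I-1 ? ·: WW|Ww|ww
W/I-2 ? ·: WW|Ww|ww
W/II-1 un I-1×I-2: Ww
W/II-2 aff ·: ww
W/III-1 aff II-2×II-1: ww
⇒ W over [I-1,I-2,II-1,II-2,III-1]: 7 consistent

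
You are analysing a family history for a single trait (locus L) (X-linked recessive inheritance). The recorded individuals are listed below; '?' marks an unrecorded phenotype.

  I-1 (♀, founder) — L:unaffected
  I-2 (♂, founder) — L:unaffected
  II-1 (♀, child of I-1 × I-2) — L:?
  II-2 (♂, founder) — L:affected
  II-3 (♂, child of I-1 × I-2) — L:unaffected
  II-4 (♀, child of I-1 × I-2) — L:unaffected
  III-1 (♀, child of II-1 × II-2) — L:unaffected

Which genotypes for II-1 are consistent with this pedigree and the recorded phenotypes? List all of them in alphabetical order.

L/I-1 un ·: X^LX^L|X^LX^l
L/I-2 un ·: X^LY
L/II-1 ? I-1×I-2: X^LX^L|X^LX^l
L/II-2 aff ·: X^lY
L/II-3 un I-1×I-2: X^LY
L/II-4 un I-1×I-2: X^LX^L|X^LX^l
L/III-1 un II-1×II-2: X^LX^l
⇒ L over [I-1,I-2,II-1,II-2,II-3,II-4,III-1]: 5 consistent

II-1 ∈ {X^LX^L, X^LX^l}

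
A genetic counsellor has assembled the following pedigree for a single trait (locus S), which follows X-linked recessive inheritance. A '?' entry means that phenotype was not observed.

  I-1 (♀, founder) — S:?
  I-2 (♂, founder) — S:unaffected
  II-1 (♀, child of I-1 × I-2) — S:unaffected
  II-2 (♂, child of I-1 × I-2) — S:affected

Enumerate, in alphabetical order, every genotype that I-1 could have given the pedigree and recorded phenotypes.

I-1 ∈ {X^SX^s, X^sX^s}

S/I-1 ? ·: X^SX^s|X^sX^s
S/I-2 un ·: X^SY
S/II-1 un I-1×I-2: X^SX^S|X^SX^s
S/II-2 aff I-1×I-2: X^sY
⇒ S over [I-1,I-2,II-1,II-2]: 3 consistent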